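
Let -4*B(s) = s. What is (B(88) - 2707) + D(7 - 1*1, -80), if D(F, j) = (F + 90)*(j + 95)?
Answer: -1289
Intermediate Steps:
B(s) = -s/4
D(F, j) = (90 + F)*(95 + j)
(B(88) - 2707) + D(7 - 1*1, -80) = (-1/4*88 - 2707) + (8550 + 90*(-80) + 95*(7 - 1*1) + (7 - 1*1)*(-80)) = (-22 - 2707) + (8550 - 7200 + 95*(7 - 1) + (7 - 1)*(-80)) = -2729 + (8550 - 7200 + 95*6 + 6*(-80)) = -2729 + (8550 - 7200 + 570 - 480) = -2729 + 1440 = -1289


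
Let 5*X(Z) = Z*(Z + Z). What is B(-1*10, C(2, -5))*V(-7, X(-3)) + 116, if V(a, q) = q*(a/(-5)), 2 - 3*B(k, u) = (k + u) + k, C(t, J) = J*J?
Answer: 2774/25 ≈ 110.96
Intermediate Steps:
C(t, J) = J**2
B(k, u) = 2/3 - 2*k/3 - u/3 (B(k, u) = 2/3 - ((k + u) + k)/3 = 2/3 - (u + 2*k)/3 = 2/3 + (-2*k/3 - u/3) = 2/3 - 2*k/3 - u/3)
X(Z) = 2*Z**2/5 (X(Z) = (Z*(Z + Z))/5 = (Z*(2*Z))/5 = (2*Z**2)/5 = 2*Z**2/5)
V(a, q) = -a*q/5 (V(a, q) = q*(a*(-1/5)) = q*(-a/5) = -a*q/5)
B(-1*10, C(2, -5))*V(-7, X(-3)) + 116 = (2/3 - (-2)*10/3 - 1/3*(-5)**2)*(-1/5*(-7)*(2/5)*(-3)**2) + 116 = (2/3 - 2/3*(-10) - 1/3*25)*(-1/5*(-7)*(2/5)*9) + 116 = (2/3 + 20/3 - 25/3)*(-1/5*(-7)*18/5) + 116 = -1*126/25 + 116 = -126/25 + 116 = 2774/25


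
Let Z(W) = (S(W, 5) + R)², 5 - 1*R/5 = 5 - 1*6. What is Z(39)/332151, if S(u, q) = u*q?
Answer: 16875/110717 ≈ 0.15242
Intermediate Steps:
R = 30 (R = 25 - 5*(5 - 1*6) = 25 - 5*(5 - 6) = 25 - 5*(-1) = 25 + 5 = 30)
S(u, q) = q*u
Z(W) = (30 + 5*W)² (Z(W) = (5*W + 30)² = (30 + 5*W)²)
Z(39)/332151 = (25*(6 + 39)²)/332151 = (25*45²)*(1/332151) = (25*2025)*(1/332151) = 50625*(1/332151) = 16875/110717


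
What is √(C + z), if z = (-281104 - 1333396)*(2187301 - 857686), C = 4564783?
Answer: I*√2146658852717 ≈ 1.4651e+6*I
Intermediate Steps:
z = -2146663417500 (z = -1614500*1329615 = -2146663417500)
√(C + z) = √(4564783 - 2146663417500) = √(-2146658852717) = I*√2146658852717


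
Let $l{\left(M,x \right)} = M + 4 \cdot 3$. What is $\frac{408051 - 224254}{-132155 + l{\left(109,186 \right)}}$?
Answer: $- \frac{183797}{132034} \approx -1.392$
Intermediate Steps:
$l{\left(M,x \right)} = 12 + M$ ($l{\left(M,x \right)} = M + 12 = 12 + M$)
$\frac{408051 - 224254}{-132155 + l{\left(109,186 \right)}} = \frac{408051 - 224254}{-132155 + \left(12 + 109\right)} = \frac{183797}{-132155 + 121} = \frac{183797}{-132034} = 183797 \left(- \frac{1}{132034}\right) = - \frac{183797}{132034}$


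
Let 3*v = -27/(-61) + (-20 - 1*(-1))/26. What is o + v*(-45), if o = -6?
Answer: -2661/1586 ≈ -1.6778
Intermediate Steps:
v = -457/4758 (v = (-27/(-61) + (-20 - 1*(-1))/26)/3 = (-27*(-1/61) + (-20 + 1)*(1/26))/3 = (27/61 - 19*1/26)/3 = (27/61 - 19/26)/3 = (⅓)*(-457/1586) = -457/4758 ≈ -0.096049)
o + v*(-45) = -6 - 457/4758*(-45) = -6 + 6855/1586 = -2661/1586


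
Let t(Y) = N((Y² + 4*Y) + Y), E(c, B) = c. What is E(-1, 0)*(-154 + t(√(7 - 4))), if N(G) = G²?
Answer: 70 - 30*√3 ≈ 18.038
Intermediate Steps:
t(Y) = (Y² + 5*Y)² (t(Y) = ((Y² + 4*Y) + Y)² = (Y² + 5*Y)²)
E(-1, 0)*(-154 + t(√(7 - 4))) = -(-154 + (√(7 - 4))²*(5 + √(7 - 4))²) = -(-154 + (√3)²*(5 + √3)²) = -(-154 + 3*(5 + √3)²) = 154 - 3*(5 + √3)²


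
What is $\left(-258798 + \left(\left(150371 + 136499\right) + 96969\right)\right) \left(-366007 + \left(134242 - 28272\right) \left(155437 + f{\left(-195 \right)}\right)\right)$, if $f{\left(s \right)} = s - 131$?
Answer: $2055267239488183$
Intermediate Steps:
$f{\left(s \right)} = -131 + s$
$\left(-258798 + \left(\left(150371 + 136499\right) + 96969\right)\right) \left(-366007 + \left(134242 - 28272\right) \left(155437 + f{\left(-195 \right)}\right)\right) = \left(-258798 + \left(\left(150371 + 136499\right) + 96969\right)\right) \left(-366007 + \left(134242 - 28272\right) \left(155437 - 326\right)\right) = \left(-258798 + \left(286870 + 96969\right)\right) \left(-366007 + 105970 \left(155437 - 326\right)\right) = \left(-258798 + 383839\right) \left(-366007 + 105970 \cdot 155111\right) = 125041 \left(-366007 + 16437112670\right) = 125041 \cdot 16436746663 = 2055267239488183$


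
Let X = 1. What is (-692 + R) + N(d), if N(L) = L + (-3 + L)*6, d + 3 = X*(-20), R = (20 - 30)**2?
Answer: -771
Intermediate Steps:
R = 100 (R = (-10)**2 = 100)
d = -23 (d = -3 + 1*(-20) = -3 - 20 = -23)
N(L) = -18 + 7*L (N(L) = L + (-18 + 6*L) = -18 + 7*L)
(-692 + R) + N(d) = (-692 + 100) + (-18 + 7*(-23)) = -592 + (-18 - 161) = -592 - 179 = -771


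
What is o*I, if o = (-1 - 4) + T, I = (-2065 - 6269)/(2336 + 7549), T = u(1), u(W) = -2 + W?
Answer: 16668/3295 ≈ 5.0586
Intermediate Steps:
T = -1 (T = -2 + 1 = -1)
I = -2778/3295 (I = -8334/9885 = -8334*1/9885 = -2778/3295 ≈ -0.84310)
o = -6 (o = (-1 - 4) - 1 = -5 - 1 = -6)
o*I = -6*(-2778/3295) = 16668/3295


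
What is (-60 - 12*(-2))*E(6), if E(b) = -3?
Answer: 108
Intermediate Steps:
(-60 - 12*(-2))*E(6) = (-60 - 12*(-2))*(-3) = (-60 - 1*(-24))*(-3) = (-60 + 24)*(-3) = -36*(-3) = 108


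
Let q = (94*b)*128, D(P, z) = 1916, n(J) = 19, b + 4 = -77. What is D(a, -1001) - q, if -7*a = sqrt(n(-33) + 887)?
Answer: 976508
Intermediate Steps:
b = -81 (b = -4 - 77 = -81)
a = -sqrt(906)/7 (a = -sqrt(19 + 887)/7 = -sqrt(906)/7 ≈ -4.3000)
q = -974592 (q = (94*(-81))*128 = -7614*128 = -974592)
D(a, -1001) - q = 1916 - 1*(-974592) = 1916 + 974592 = 976508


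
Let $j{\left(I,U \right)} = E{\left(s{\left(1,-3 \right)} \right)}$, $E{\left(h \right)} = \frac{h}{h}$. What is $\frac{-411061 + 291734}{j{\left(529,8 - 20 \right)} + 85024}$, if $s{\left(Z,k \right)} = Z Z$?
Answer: $- \frac{119327}{85025} \approx -1.4034$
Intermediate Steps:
$s{\left(Z,k \right)} = Z^{2}$
$E{\left(h \right)} = 1$
$j{\left(I,U \right)} = 1$
$\frac{-411061 + 291734}{j{\left(529,8 - 20 \right)} + 85024} = \frac{-411061 + 291734}{1 + 85024} = - \frac{119327}{85025}$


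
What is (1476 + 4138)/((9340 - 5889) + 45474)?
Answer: 5614/48925 ≈ 0.11475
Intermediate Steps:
(1476 + 4138)/((9340 - 5889) + 45474) = 5614/(3451 + 45474) = 5614/48925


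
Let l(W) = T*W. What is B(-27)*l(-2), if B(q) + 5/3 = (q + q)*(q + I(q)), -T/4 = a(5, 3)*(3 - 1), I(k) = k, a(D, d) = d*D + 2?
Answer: 2378096/3 ≈ 7.9270e+5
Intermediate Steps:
a(D, d) = 2 + D*d (a(D, d) = D*d + 2 = 2 + D*d)
T = -136 (T = -4*(2 + 5*3)*(3 - 1) = -4*(2 + 15)*2 = -68*2 = -4*34 = -136)
l(W) = -136*W
B(q) = -5/3 + 4*q² (B(q) = -5/3 + (q + q)*(q + q) = -5/3 + (2*q)*(2*q) = -5/3 + 4*q²)
B(-27)*l(-2) = (-5/3 + 4*(-27)²)*(-136*(-2)) = (-5/3 + 4*729)*272 = (-5/3 + 2916)*272 = (8743/3)*272 = 2378096/3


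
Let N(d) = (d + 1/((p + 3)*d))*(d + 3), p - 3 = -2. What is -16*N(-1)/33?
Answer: 40/33 ≈ 1.2121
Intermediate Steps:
p = 1 (p = 3 - 2 = 1)
N(d) = (3 + d)*(d + 1/(4*d)) (N(d) = (d + 1/((1 + 3)*d))*(d + 3) = (d + 1/(4*d))*(3 + d) = (3 + d)*(d + 1/(4*d)))
-16*N(-1)/33 = -16*(1/4 + (-1)**2 + 3*(-1) + (3/4)/(-1))/33 = -16*(1/4 + 1 - 3 + (3/4)*(-1))*(1/33) = -16*(1/4 + 1 - 3 - 3/4)*(1/33) = -16*(-5/2)*(1/33) = 40*(1/33) = 40/33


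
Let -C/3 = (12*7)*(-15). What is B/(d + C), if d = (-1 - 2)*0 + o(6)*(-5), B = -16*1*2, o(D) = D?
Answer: -16/1875 ≈ -0.0085333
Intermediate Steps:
B = -32 (B = -16*2 = -32)
C = 3780 (C = -3*12*7*(-15) = -252*(-15) = -3*(-1260) = 3780)
d = -30 (d = (-1 - 2)*0 + 6*(-5) = -3*0 - 30 = 0 - 30 = -30)
B/(d + C) = -32/(-30 + 3780) = -32/3750 = -32*1/3750 = -16/1875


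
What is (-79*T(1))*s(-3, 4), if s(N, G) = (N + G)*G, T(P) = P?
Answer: -316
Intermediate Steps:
s(N, G) = G*(G + N) (s(N, G) = (G + N)*G = G*(G + N))
(-79*T(1))*s(-3, 4) = (-79*1)*(4*(4 - 3)) = -316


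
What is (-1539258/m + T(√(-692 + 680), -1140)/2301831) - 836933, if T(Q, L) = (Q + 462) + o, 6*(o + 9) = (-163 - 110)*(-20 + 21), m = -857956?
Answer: -413207523440366330/493717429359 + 2*I*√3/2301831 ≈ -8.3693e+5 + 1.5049e-6*I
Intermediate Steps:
o = -109/2 (o = -9 + ((-163 - 110)*(-20 + 21))/6 = -9 + (-273*1)/6 = -9 + (⅙)*(-273) = -9 - 91/2 = -109/2 ≈ -54.500)
T(Q, L) = 815/2 + Q (T(Q, L) = (Q + 462) - 109/2 = (462 + Q) - 109/2 = 815/2 + Q)
(-1539258/m + T(√(-692 + 680), -1140)/2301831) - 836933 = (-1539258/(-857956) + (815/2 + √(-692 + 680))/2301831) - 836933 = (-1539258*(-1/857956) + (815/2 + √(-12))*(1/2301831)) - 836933 = (769629/428978 + (815/2 + 2*I*√3)*(1/2301831)) - 836933 = (769629/428978 + (815/4603662 + 2*I*√3/2301831)) - 836933 = (885865349617/493717429359 + 2*I*√3/2301831) - 836933 = -413207523440366330/493717429359 + 2*I*√3/2301831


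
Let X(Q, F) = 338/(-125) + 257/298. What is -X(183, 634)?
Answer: 68599/37250 ≈ 1.8416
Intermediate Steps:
X(Q, F) = -68599/37250 (X(Q, F) = 338*(-1/125) + 257*(1/298) = -338/125 + 257/298 = -68599/37250)
-X(183, 634) = -1*(-68599/37250) = 68599/37250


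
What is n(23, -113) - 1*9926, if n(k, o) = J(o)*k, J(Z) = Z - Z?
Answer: -9926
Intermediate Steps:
J(Z) = 0
n(k, o) = 0 (n(k, o) = 0*k = 0)
n(23, -113) - 1*9926 = 0 - 1*9926 = 0 - 9926 = -9926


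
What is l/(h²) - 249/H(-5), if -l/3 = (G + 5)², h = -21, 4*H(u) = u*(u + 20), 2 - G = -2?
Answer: 15593/1225 ≈ 12.729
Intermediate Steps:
G = 4 (G = 2 - 1*(-2) = 2 + 2 = 4)
H(u) = u*(20 + u)/4 (H(u) = (u*(u + 20))/4 = (u*(20 + u))/4 = u*(20 + u)/4)
l = -243 (l = -3*(4 + 5)² = -3*9² = -3*81 = -243)
l/(h²) - 249/H(-5) = -243/((-21)²) - 249*(-4/(5*(20 - 5))) = -243/441 - 249/((¼)*(-5)*15) = -243*1/441 - 249/(-75/4) = -27/49 - 249*(-4/75) = -27/49 + 332/25 = 15593/1225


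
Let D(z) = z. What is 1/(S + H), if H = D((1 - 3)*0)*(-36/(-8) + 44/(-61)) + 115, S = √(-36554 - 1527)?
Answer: 115/51306 - I*√38081/51306 ≈ 0.0022415 - 0.0038035*I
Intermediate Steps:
S = I*√38081 (S = √(-38081) = I*√38081 ≈ 195.14*I)
H = 115 (H = ((1 - 3)*0)*(-36/(-8) + 44/(-61)) + 115 = (-2*0)*(-36*(-⅛) + 44*(-1/61)) + 115 = 0*(9/2 - 44/61) + 115 = 0*(461/122) + 115 = 0 + 115 = 115)
1/(S + H) = 1/(I*√38081 + 115) = 1/(115 + I*√38081)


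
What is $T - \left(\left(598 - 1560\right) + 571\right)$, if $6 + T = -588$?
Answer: $-203$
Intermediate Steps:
$T = -594$ ($T = -6 - 588 = -594$)
$T - \left(\left(598 - 1560\right) + 571\right) = -594 - \left(\left(598 - 1560\right) + 571\right) = -594 - \left(-962 + 571\right) = -594 - -391 = -594 + 391 = -203$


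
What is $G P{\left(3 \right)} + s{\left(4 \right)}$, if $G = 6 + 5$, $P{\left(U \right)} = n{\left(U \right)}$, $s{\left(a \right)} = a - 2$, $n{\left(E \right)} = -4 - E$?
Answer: $-75$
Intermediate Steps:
$s{\left(a \right)} = -2 + a$
$P{\left(U \right)} = -4 - U$
$G = 11$
$G P{\left(3 \right)} + s{\left(4 \right)} = 11 \left(-4 - 3\right) + \left(-2 + 4\right) = 11 \left(-4 - 3\right) + 2 = 11 \left(-7\right) + 2 = -77 + 2 = -75$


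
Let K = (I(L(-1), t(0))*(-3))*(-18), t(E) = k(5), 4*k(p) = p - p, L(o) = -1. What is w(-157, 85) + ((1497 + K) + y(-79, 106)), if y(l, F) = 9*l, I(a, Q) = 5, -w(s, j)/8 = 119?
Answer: 104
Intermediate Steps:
k(p) = 0 (k(p) = (p - p)/4 = (¼)*0 = 0)
t(E) = 0
w(s, j) = -952 (w(s, j) = -8*119 = -952)
K = 270 (K = (5*(-3))*(-18) = -15*(-18) = 270)
w(-157, 85) + ((1497 + K) + y(-79, 106)) = -952 + ((1497 + 270) + 9*(-79)) = -952 + (1767 - 711) = -952 + 1056 = 104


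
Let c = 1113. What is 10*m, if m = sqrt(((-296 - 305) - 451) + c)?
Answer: 10*sqrt(61) ≈ 78.103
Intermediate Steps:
m = sqrt(61) (m = sqrt(((-296 - 305) - 451) + 1113) = sqrt((-601 - 451) + 1113) = sqrt(-1052 + 1113) = sqrt(61) ≈ 7.8102)
10*m = 10*sqrt(61)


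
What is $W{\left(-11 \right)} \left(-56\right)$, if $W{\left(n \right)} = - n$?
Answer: $-616$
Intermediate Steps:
$W{\left(-11 \right)} \left(-56\right) = \left(-1\right) \left(-11\right) \left(-56\right) = 11 \left(-56\right) = -616$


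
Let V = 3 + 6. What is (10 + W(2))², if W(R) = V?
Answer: 361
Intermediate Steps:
V = 9
W(R) = 9
(10 + W(2))² = (10 + 9)² = 19² = 361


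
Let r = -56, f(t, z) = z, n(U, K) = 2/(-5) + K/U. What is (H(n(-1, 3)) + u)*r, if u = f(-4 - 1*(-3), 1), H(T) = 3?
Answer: -224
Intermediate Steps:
n(U, K) = -⅖ + K/U (n(U, K) = 2*(-⅕) + K/U = -⅖ + K/U)
u = 1
(H(n(-1, 3)) + u)*r = (3 + 1)*(-56) = 4*(-56) = -224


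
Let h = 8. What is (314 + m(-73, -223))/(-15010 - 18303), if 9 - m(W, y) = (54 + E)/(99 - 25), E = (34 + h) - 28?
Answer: -11917/1232581 ≈ -0.0096683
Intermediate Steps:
E = 14 (E = (34 + 8) - 28 = 42 - 28 = 14)
m(W, y) = 299/37 (m(W, y) = 9 - (54 + 14)/(99 - 25) = 9 - 68/74 = 9 - 1*34/37 = 9 - 34/37 = 299/37)
(314 + m(-73, -223))/(-15010 - 18303) = (314 + 299/37)/(-15010 - 18303) = (11917/37)/(-33313) = (11917/37)*(-1/33313) = -11917/1232581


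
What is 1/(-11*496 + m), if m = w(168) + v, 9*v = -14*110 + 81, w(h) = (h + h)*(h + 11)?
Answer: 9/490733 ≈ 1.8340e-5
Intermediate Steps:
w(h) = 2*h*(11 + h) (w(h) = (2*h)*(11 + h) = 2*h*(11 + h))
v = -1459/9 (v = (-14*110 + 81)/9 = (-1540 + 81)/9 = (⅑)*(-1459) = -1459/9 ≈ -162.11)
m = 539837/9 (m = 2*168*(11 + 168) - 1459/9 = 2*168*179 - 1459/9 = 60144 - 1459/9 = 539837/9 ≈ 59982.)
1/(-11*496 + m) = 1/(-11*496 + 539837/9) = 1/(-5456 + 539837/9) = 1/(490733/9) = 9/490733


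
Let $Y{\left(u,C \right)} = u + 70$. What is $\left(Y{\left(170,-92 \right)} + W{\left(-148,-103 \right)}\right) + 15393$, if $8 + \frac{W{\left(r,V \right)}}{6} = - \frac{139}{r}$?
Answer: $\frac{1153707}{74} \approx 15591.0$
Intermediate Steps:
$Y{\left(u,C \right)} = 70 + u$
$W{\left(r,V \right)} = -48 - \frac{834}{r}$ ($W{\left(r,V \right)} = -48 + 6 \left(- \frac{139}{r}\right) = -48 - \frac{834}{r}$)
$\left(Y{\left(170,-92 \right)} + W{\left(-148,-103 \right)}\right) + 15393 = \left(\left(70 + 170\right) - \left(48 + \frac{834}{-148}\right)\right) + 15393 = \left(240 - \frac{3135}{74}\right) + 15393 = \frac{14625}{74} + 15393 = \frac{1153707}{74}$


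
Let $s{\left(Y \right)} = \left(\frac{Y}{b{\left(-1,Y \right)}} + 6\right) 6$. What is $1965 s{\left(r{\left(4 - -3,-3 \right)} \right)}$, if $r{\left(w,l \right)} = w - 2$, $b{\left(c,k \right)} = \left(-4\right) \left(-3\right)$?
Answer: $\frac{151305}{2} \approx 75653.0$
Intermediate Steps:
$b{\left(c,k \right)} = 12$
$r{\left(w,l \right)} = -2 + w$ ($r{\left(w,l \right)} = w - 2 = -2 + w$)
$s{\left(Y \right)} = 36 + \frac{Y}{2}$ ($s{\left(Y \right)} = \left(\frac{Y}{12} + 6\right) 6 = \left(6 + \frac{Y}{12}\right) 6 = 36 + \frac{Y}{2}$)
$1965 s{\left(r{\left(4 - -3,-3 \right)} \right)} = 1965 \left(36 + \frac{-2 + \left(4 - -3\right)}{2}\right) = 1965 \left(36 + \frac{-2 + \left(4 + 3\right)}{2}\right) = 1965 \left(36 + \frac{-2 + 7}{2}\right) = 1965 \left(36 + \frac{1}{2} \cdot 5\right) = 1965 \left(36 + \frac{5}{2}\right) = 1965 \cdot \frac{77}{2} = \frac{151305}{2}$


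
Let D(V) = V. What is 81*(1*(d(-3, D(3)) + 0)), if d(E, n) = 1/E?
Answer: -27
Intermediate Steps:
81*(1*(d(-3, D(3)) + 0)) = 81*(1*(1/(-3) + 0)) = 81*(1*(-⅓ + 0)) = 81*(1*(-⅓)) = 81*(-⅓) = -27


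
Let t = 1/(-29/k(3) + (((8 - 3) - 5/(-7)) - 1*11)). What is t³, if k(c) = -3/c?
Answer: 343/4574296 ≈ 7.4984e-5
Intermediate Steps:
t = 7/166 (t = 1/(-29*(-1/1) + (((8 - 3) - 5/(-7)) - 1*11)) = 1/(-29/((-3*⅓)) + ((5 - 5*(-⅐)) - 11)) = 1/(-29/(-1) + ((5 + 5/7) - 11)) = 1/(-29*(-1) + (40/7 - 11)) = 1/(29 - 37/7) = 1/(166/7) = 7/166 ≈ 0.042169)
t³ = (7/166)³ = 343/4574296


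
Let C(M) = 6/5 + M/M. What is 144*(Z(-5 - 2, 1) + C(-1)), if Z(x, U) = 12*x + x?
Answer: -63936/5 ≈ -12787.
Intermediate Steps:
Z(x, U) = 13*x
C(M) = 11/5 (C(M) = 6*(⅕) + 1 = 6/5 + 1 = 11/5)
144*(Z(-5 - 2, 1) + C(-1)) = 144*(13*(-5 - 2) + 11/5) = 144*(13*(-7) + 11/5) = 144*(-91 + 11/5) = 144*(-444/5) = -63936/5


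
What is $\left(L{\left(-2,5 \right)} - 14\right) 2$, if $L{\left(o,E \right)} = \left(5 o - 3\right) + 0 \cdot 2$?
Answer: $-54$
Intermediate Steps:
$L{\left(o,E \right)} = -3 + 5 o$ ($L{\left(o,E \right)} = \left(-3 + 5 o\right) + 0 = -3 + 5 o$)
$\left(L{\left(-2,5 \right)} - 14\right) 2 = \left(\left(-3 + 5 \left(-2\right)\right) - 14\right) 2 = \left(\left(-3 - 10\right) - 14\right) 2 = \left(-13 - 14\right) 2 = \left(-27\right) 2 = -54$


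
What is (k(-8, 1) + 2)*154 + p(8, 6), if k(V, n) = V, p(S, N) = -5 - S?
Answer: -937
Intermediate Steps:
(k(-8, 1) + 2)*154 + p(8, 6) = (-8 + 2)*154 + (-5 - 1*8) = -6*154 + (-5 - 8) = -924 - 13 = -937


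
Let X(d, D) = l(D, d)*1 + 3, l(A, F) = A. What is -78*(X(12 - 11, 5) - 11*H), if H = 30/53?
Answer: -7332/53 ≈ -138.34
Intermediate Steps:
H = 30/53 (H = 30*(1/53) = 30/53 ≈ 0.56604)
X(d, D) = 3 + D (X(d, D) = D*1 + 3 = D + 3 = 3 + D)
-78*(X(12 - 11, 5) - 11*H) = -78*((3 + 5) - 11*30/53) = -78*(8 - 1*330/53) = -78*(8 - 330/53) = -78*94/53 = -7332/53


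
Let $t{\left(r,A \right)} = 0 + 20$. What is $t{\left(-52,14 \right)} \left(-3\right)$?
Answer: $-60$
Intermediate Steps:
$t{\left(r,A \right)} = 20$
$t{\left(-52,14 \right)} \left(-3\right) = 20 \left(-3\right) = -60$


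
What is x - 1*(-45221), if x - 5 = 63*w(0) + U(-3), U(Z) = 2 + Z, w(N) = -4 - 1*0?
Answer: 44973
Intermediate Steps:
w(N) = -4 (w(N) = -4 + 0 = -4)
x = -248 (x = 5 + (63*(-4) + (2 - 3)) = 5 + (-252 - 1) = 5 - 253 = -248)
x - 1*(-45221) = -248 - 1*(-45221) = -248 + 45221 = 44973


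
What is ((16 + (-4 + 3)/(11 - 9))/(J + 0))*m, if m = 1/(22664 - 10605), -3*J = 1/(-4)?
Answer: 6/389 ≈ 0.015424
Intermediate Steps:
J = 1/12 (J = -⅓/(-4) = -⅓*(-¼) = 1/12 ≈ 0.083333)
m = 1/12059 ≈ 8.2926e-5
((16 + (-4 + 3)/(11 - 9))/(J + 0))*m = ((16 + (-4 + 3)/(11 - 9))/(1/12 + 0))*(1/12059) = ((16 - 1/2)/(1/12))*(1/12059) = ((16 - 1*½)*12)*(1/12059) = ((16 - ½)*12)*(1/12059) = ((31/2)*12)*(1/12059) = 186*(1/12059) = 6/389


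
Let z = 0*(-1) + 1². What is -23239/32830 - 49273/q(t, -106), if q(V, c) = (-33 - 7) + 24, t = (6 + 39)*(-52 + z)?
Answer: 808630383/262640 ≈ 3078.9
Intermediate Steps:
z = 1 (z = 0 + 1 = 1)
t = -2295 (t = (6 + 39)*(-52 + 1) = 45*(-51) = -2295)
q(V, c) = -16 (q(V, c) = -40 + 24 = -16)
-23239/32830 - 49273/q(t, -106) = -23239/32830 - 49273/(-16) = -23239*1/32830 - 49273*(-1/16) = -23239/32830 + 49273/16 = 808630383/262640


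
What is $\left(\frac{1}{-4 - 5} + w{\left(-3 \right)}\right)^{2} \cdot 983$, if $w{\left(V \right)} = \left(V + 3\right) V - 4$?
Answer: $\frac{1345727}{81} \approx 16614.0$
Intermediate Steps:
$w{\left(V \right)} = -4 + V \left(3 + V\right)$ ($w{\left(V \right)} = \left(3 + V\right) V - 4 = V \left(3 + V\right) - 4 = -4 + V \left(3 + V\right)$)
$\left(\frac{1}{-4 - 5} + w{\left(-3 \right)}\right)^{2} \cdot 983 = \left(\frac{1}{-4 - 5} + \left(-4 + \left(-3\right)^{2} + 3 \left(-3\right)\right)\right)^{2} \cdot 983 = \left(\frac{1}{-9} - 4\right)^{2} \cdot 983 = \left(- \frac{1}{9} - 4\right)^{2} \cdot 983 = \left(- \frac{37}{9}\right)^{2} \cdot 983 = \frac{1369}{81} \cdot 983 = \frac{1345727}{81}$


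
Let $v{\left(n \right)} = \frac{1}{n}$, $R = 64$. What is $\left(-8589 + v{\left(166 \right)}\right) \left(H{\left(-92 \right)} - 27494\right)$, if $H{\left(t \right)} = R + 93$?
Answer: $\frac{38976356501}{166} \approx 2.348 \cdot 10^{8}$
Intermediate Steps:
$H{\left(t \right)} = 157$ ($H{\left(t \right)} = 64 + 93 = 157$)
$\left(-8589 + v{\left(166 \right)}\right) \left(H{\left(-92 \right)} - 27494\right) = \left(-8589 + \frac{1}{166}\right) \left(157 - 27494\right) = \left(-8589 + \frac{1}{166}\right) \left(-27337\right) = \left(- \frac{1425773}{166}\right) \left(-27337\right) = \frac{38976356501}{166}$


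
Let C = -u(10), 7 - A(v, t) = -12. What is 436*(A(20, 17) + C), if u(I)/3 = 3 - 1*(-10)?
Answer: -8720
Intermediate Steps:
A(v, t) = 19 (A(v, t) = 7 - 1*(-12) = 7 + 12 = 19)
u(I) = 39 (u(I) = 3*(3 - 1*(-10)) = 3*(3 + 10) = 3*13 = 39)
C = -39 (C = -1*39 = -39)
436*(A(20, 17) + C) = 436*(19 - 39) = 436*(-20) = -8720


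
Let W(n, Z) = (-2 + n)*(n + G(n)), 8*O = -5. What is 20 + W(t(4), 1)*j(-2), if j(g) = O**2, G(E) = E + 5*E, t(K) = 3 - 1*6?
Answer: 3905/64 ≈ 61.016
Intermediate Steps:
t(K) = -3 (t(K) = 3 - 6 = -3)
G(E) = 6*E
O = -5/8 (O = (1/8)*(-5) = -5/8 ≈ -0.62500)
j(g) = 25/64 (j(g) = (-5/8)**2 = 25/64)
W(n, Z) = 7*n*(-2 + n) (W(n, Z) = (-2 + n)*(n + 6*n) = (-2 + n)*(7*n) = 7*n*(-2 + n))
20 + W(t(4), 1)*j(-2) = 20 + (7*(-3)*(-2 - 3))*(25/64) = 20 + (7*(-3)*(-5))*(25/64) = 20 + 105*(25/64) = 20 + 2625/64 = 3905/64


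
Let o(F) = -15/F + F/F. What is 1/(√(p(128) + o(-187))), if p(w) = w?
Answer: √55726/2682 ≈ 0.088018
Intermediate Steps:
o(F) = 1 - 15/F (o(F) = -15/F + 1 = 1 - 15/F)
1/(√(p(128) + o(-187))) = 1/(√(128 + (-15 - 187)/(-187))) = 1/(√(128 - 1/187*(-202))) = 1/(√(128 + 202/187)) = 1/(√(24138/187)) = 1/(9*√55726/187) = √55726/2682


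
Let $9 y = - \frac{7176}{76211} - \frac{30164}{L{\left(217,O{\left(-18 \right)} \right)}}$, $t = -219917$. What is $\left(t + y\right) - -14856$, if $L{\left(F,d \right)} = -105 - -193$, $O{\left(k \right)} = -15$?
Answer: $- \frac{3094899831481}{15089778} \approx -2.051 \cdot 10^{5}$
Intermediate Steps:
$L{\left(F,d \right)} = 88$ ($L{\left(F,d \right)} = -105 + 193 = 88$)
$y = - \frac{574865023}{15089778}$ ($y = \frac{- \frac{7176}{76211} - \frac{30164}{88}}{9} = \frac{\left(-7176\right) \frac{1}{76211} - \frac{7541}{22}}{9} = \frac{- \frac{7176}{76211} - \frac{7541}{22}}{9} = \frac{1}{9} \left(- \frac{574865023}{1676642}\right) = - \frac{574865023}{15089778} \approx -38.096$)
$\left(t + y\right) - -14856 = \left(-219917 - \frac{574865023}{15089778}\right) - -14856 = - \frac{3319073573449}{15089778} + \left(-148 + 15004\right) = - \frac{3319073573449}{15089778} + 14856 = - \frac{3094899831481}{15089778}$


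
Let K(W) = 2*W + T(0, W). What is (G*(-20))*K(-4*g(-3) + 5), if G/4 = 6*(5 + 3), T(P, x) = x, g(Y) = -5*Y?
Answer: 633600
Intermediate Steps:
G = 192 (G = 4*(6*(5 + 3)) = 4*(6*8) = 4*48 = 192)
K(W) = 3*W (K(W) = 2*W + W = 3*W)
(G*(-20))*K(-4*g(-3) + 5) = (192*(-20))*(3*(-(-20)*(-3) + 5)) = -11520*(-4*15 + 5) = -11520*(-60 + 5) = -11520*(-55) = -3840*(-165) = 633600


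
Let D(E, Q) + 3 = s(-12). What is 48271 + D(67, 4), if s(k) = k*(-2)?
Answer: 48292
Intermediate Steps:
s(k) = -2*k
D(E, Q) = 21 (D(E, Q) = -3 - 2*(-12) = -3 + 24 = 21)
48271 + D(67, 4) = 48271 + 21 = 48292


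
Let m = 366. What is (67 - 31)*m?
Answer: 13176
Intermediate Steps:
(67 - 31)*m = (67 - 31)*366 = 36*366 = 13176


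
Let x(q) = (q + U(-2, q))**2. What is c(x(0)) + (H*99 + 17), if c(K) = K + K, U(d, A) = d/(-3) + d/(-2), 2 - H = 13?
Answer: -9598/9 ≈ -1066.4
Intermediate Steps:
H = -11 (H = 2 - 1*13 = 2 - 13 = -11)
U(d, A) = -5*d/6 (U(d, A) = d*(-1/3) + d*(-1/2) = -d/3 - d/2 = -5*d/6)
x(q) = (5/3 + q)**2 (x(q) = (q - 5/6*(-2))**2 = (q + 5/3)**2 = (5/3 + q)**2)
c(K) = 2*K
c(x(0)) + (H*99 + 17) = 2*((5 + 3*0)**2/9) + (-11*99 + 17) = 2*((5 + 0)**2/9) + (-1089 + 17) = 2*((1/9)*5**2) - 1072 = 2*((1/9)*25) - 1072 = 2*(25/9) - 1072 = 50/9 - 1072 = -9598/9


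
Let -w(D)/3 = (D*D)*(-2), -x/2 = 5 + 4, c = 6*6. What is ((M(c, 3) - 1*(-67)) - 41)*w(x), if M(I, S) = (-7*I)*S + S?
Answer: -1413288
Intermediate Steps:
c = 36
M(I, S) = S - 7*I*S (M(I, S) = -7*I*S + S = S - 7*I*S)
x = -18 (x = -2*(5 + 4) = -2*9 = -18)
w(D) = 6*D² (w(D) = -3*D*D*(-2) = -3*D²*(-2) = -(-6)*D² = 6*D²)
((M(c, 3) - 1*(-67)) - 41)*w(x) = ((3*(1 - 7*36) - 1*(-67)) - 41)*(6*(-18)²) = ((3*(1 - 252) + 67) - 41)*(6*324) = ((3*(-251) + 67) - 41)*1944 = ((-753 + 67) - 41)*1944 = (-686 - 41)*1944 = -727*1944 = -1413288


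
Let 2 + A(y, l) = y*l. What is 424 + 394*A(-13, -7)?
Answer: 35490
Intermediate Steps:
A(y, l) = -2 + l*y (A(y, l) = -2 + y*l = -2 + l*y)
424 + 394*A(-13, -7) = 424 + 394*(-2 - 7*(-13)) = 424 + 394*(-2 + 91) = 424 + 394*89 = 424 + 35066 = 35490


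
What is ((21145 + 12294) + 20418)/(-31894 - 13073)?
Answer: -53857/44967 ≈ -1.1977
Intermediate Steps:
((21145 + 12294) + 20418)/(-31894 - 13073) = (33439 + 20418)/(-44967) = 53857*(-1/44967) = -53857/44967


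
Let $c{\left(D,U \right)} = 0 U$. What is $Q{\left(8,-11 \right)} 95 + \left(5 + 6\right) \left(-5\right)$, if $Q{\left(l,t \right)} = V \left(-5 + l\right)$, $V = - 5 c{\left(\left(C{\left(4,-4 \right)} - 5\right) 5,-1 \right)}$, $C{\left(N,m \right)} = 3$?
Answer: $-55$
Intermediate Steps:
$c{\left(D,U \right)} = 0$
$V = 0$ ($V = \left(-5\right) 0 = 0$)
$Q{\left(l,t \right)} = 0$ ($Q{\left(l,t \right)} = 0 \left(-5 + l\right) = 0$)
$Q{\left(8,-11 \right)} 95 + \left(5 + 6\right) \left(-5\right) = 0 \cdot 95 + \left(5 + 6\right) \left(-5\right) = 0 + 11 \left(-5\right) = 0 - 55 = -55$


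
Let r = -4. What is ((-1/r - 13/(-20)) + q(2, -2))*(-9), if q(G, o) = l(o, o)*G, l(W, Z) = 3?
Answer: -621/10 ≈ -62.100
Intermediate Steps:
q(G, o) = 3*G
((-1/r - 13/(-20)) + q(2, -2))*(-9) = ((-1/(-4) - 13/(-20)) + 3*2)*(-9) = ((-1*(-¼) - 13*(-1/20)) + 6)*(-9) = ((¼ + 13/20) + 6)*(-9) = (9/10 + 6)*(-9) = (69/10)*(-9) = -621/10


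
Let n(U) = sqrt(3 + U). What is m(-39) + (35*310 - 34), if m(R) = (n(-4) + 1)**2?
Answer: 10816 + 2*I ≈ 10816.0 + 2.0*I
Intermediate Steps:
m(R) = (1 + I)**2 (m(R) = (sqrt(3 - 4) + 1)**2 = (sqrt(-1) + 1)**2 = (I + 1)**2 = (1 + I)**2)
m(-39) + (35*310 - 34) = 2*I + (35*310 - 34) = 2*I + (10850 - 34) = 2*I + 10816 = 10816 + 2*I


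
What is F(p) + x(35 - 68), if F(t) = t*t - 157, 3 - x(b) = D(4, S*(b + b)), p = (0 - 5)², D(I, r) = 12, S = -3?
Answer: 459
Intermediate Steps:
p = 25 (p = (-5)² = 25)
x(b) = -9 (x(b) = 3 - 1*12 = 3 - 12 = -9)
F(t) = -157 + t² (F(t) = t² - 157 = -157 + t²)
F(p) + x(35 - 68) = (-157 + 25²) - 9 = (-157 + 625) - 9 = 468 - 9 = 459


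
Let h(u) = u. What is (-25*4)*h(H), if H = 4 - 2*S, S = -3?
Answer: -1000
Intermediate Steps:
H = 10 (H = 4 - 2*(-3) = 4 + 6 = 10)
(-25*4)*h(H) = -25*4*10 = -100*10 = -1000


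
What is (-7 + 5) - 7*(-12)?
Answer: 82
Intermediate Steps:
(-7 + 5) - 7*(-12) = -2 + 84 = 82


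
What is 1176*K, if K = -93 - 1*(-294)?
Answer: 236376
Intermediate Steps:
K = 201 (K = -93 + 294 = 201)
1176*K = 1176*201 = 236376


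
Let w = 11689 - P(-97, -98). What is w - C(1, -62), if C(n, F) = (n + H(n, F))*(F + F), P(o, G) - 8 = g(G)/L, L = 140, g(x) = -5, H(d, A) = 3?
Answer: 340957/28 ≈ 12177.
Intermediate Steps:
P(o, G) = 223/28 (P(o, G) = 8 - 5/140 = 8 - 5*1/140 = 8 - 1/28 = 223/28)
C(n, F) = 2*F*(3 + n) (C(n, F) = (n + 3)*(F + F) = (3 + n)*(2*F) = 2*F*(3 + n))
w = 327069/28 (w = 11689 - 1*223/28 = 11689 - 223/28 = 327069/28 ≈ 11681.)
w - C(1, -62) = 327069/28 - 2*(-62)*(3 + 1) = 327069/28 - 2*(-62)*4 = 327069/28 - 1*(-496) = 327069/28 + 496 = 340957/28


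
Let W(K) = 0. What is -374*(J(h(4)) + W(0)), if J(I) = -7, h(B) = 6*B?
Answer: 2618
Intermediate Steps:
-374*(J(h(4)) + W(0)) = -374*(-7 + 0) = -374*(-7) = 2618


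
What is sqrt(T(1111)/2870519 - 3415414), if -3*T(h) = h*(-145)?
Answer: I*sqrt(253283391591012759171)/8611557 ≈ 1848.1*I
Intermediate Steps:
T(h) = 145*h/3 (T(h) = -h*(-145)/3 = -(-145)*h/3 = 145*h/3)
sqrt(T(1111)/2870519 - 3415414) = sqrt(((145/3)*1111)/2870519 - 3415414) = sqrt((161095/3)*(1/2870519) - 3415414) = sqrt(161095/8611557 - 3415414) = sqrt(-29412032178503/8611557) = I*sqrt(253283391591012759171)/8611557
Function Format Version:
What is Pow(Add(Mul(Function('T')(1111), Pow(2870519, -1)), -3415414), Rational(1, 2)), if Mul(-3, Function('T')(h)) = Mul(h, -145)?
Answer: Mul(Rational(1, 8611557), I, Pow(253283391591012759171, Rational(1, 2))) ≈ Mul(1848.1, I)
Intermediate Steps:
Function('T')(h) = Mul(Rational(145, 3), h) (Function('T')(h) = Mul(Rational(-1, 3), Mul(h, -145)) = Mul(Rational(-1, 3), Mul(-145, h)) = Mul(Rational(145, 3), h))
Pow(Add(Mul(Function('T')(1111), Pow(2870519, -1)), -3415414), Rational(1, 2)) = Pow(Add(Mul(Mul(Rational(145, 3), 1111), Pow(2870519, -1)), -3415414), Rational(1, 2)) = Pow(Add(Mul(Rational(161095, 3), Rational(1, 2870519)), -3415414), Rational(1, 2)) = Pow(Add(Rational(161095, 8611557), -3415414), Rational(1, 2)) = Pow(Rational(-29412032178503, 8611557), Rational(1, 2)) = Mul(Rational(1, 8611557), I, Pow(253283391591012759171, Rational(1, 2)))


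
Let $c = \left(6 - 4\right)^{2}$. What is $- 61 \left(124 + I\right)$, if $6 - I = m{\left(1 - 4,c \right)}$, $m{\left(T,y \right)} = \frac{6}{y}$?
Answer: $- \frac{15677}{2} \approx -7838.5$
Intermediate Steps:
$c = 4$ ($c = 2^{2} = 4$)
$I = \frac{9}{2}$ ($I = 6 - \frac{6}{4} = 6 - 6 \cdot \frac{1}{4} = 6 - \frac{3}{2} = \frac{9}{2} \approx 4.5$)
$- 61 \left(124 + I\right) = - 61 \left(124 + \frac{9}{2}\right) = \left(-61\right) \frac{257}{2} = - \frac{15677}{2}$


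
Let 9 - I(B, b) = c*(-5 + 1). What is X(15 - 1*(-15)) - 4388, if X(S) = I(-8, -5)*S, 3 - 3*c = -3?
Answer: -3878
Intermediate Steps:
c = 2 (c = 1 - 1/3*(-3) = 1 + 1 = 2)
I(B, b) = 17 (I(B, b) = 9 - 2*(-5 + 1) = 9 - 2*(-4) = 9 - 1*(-8) = 9 + 8 = 17)
X(S) = 17*S
X(15 - 1*(-15)) - 4388 = 17*(15 - 1*(-15)) - 4388 = 17*(15 + 15) - 4388 = 17*30 - 4388 = 510 - 4388 = -3878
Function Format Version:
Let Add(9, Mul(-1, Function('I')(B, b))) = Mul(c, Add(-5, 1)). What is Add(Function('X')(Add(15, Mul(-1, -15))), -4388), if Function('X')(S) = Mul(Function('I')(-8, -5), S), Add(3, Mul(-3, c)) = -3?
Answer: -3878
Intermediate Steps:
c = 2 (c = Add(1, Mul(Rational(-1, 3), -3)) = Add(1, 1) = 2)
Function('I')(B, b) = 17 (Function('I')(B, b) = Add(9, Mul(-1, Mul(2, Add(-5, 1)))) = Add(9, Mul(-1, Mul(2, -4))) = Add(9, Mul(-1, -8)) = Add(9, 8) = 17)
Function('X')(S) = Mul(17, S)
Add(Function('X')(Add(15, Mul(-1, -15))), -4388) = Add(Mul(17, Add(15, Mul(-1, -15))), -4388) = Add(Mul(17, Add(15, 15)), -4388) = Add(Mul(17, 30), -4388) = Add(510, -4388) = -3878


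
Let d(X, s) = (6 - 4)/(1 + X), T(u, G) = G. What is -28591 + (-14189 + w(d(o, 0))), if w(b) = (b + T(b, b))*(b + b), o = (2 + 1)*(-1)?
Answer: -42776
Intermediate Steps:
o = -3 (o = 3*(-1) = -3)
d(X, s) = 2/(1 + X)
w(b) = 4*b² (w(b) = (b + b)*(b + b) = (2*b)*(2*b) = 4*b²)
-28591 + (-14189 + w(d(o, 0))) = -28591 + (-14189 + 4*(2/(1 - 3))²) = -28591 + (-14189 + 4*(2/(-2))²) = -28591 + (-14189 + 4*(2*(-½))²) = -28591 + (-14189 + 4*(-1)²) = -28591 + (-14189 + 4*1) = -28591 + (-14189 + 4) = -28591 - 14185 = -42776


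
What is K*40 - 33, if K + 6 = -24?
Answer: -1233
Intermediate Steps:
K = -30 (K = -6 - 24 = -30)
K*40 - 33 = -30*40 - 33 = -1200 - 33 = -1233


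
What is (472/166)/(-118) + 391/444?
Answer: 31565/36852 ≈ 0.85653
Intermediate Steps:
(472/166)/(-118) + 391/444 = (472*(1/166))*(-1/118) + 391*(1/444) = (236/83)*(-1/118) + 391/444 = -2/83 + 391/444 = 31565/36852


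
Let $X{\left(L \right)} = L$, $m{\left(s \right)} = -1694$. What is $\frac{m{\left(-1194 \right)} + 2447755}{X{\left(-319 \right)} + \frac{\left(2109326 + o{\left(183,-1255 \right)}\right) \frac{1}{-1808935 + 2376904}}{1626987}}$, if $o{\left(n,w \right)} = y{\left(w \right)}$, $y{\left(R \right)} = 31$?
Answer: $- \frac{251150177287631287}{32753437457800} \approx -7667.9$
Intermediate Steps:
$o{\left(n,w \right)} = 31$
$\frac{m{\left(-1194 \right)} + 2447755}{X{\left(-319 \right)} + \frac{\left(2109326 + o{\left(183,-1255 \right)}\right) \frac{1}{-1808935 + 2376904}}{1626987}} = \frac{-1694 + 2447755}{-319 + \frac{\left(2109326 + 31\right) \frac{1}{-1808935 + 2376904}}{1626987}} = \frac{2446061}{-319 + \frac{2109357}{567969} \cdot \frac{1}{1626987}} = \frac{2446061}{-319 + 2109357 \cdot \frac{1}{567969} \cdot \frac{1}{1626987}} = \frac{2446061}{-319 + \frac{703119}{189323} \cdot \frac{1}{1626987}} = \frac{2446061}{-319 + \frac{234373}{102675353267}} = \frac{2446061}{- \frac{32753437457800}{102675353267}} = 2446061 \left(- \frac{102675353267}{32753437457800}\right) = - \frac{251150177287631287}{32753437457800}$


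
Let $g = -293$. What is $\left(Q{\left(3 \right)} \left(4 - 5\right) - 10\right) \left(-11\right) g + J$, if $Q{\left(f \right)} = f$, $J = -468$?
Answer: $-42367$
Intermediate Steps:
$\left(Q{\left(3 \right)} \left(4 - 5\right) - 10\right) \left(-11\right) g + J = \left(3 \left(4 - 5\right) - 10\right) \left(-11\right) \left(-293\right) - 468 = \left(3 \left(-1\right) - 10\right) \left(-11\right) \left(-293\right) - 468 = \left(-3 - 10\right) \left(-11\right) \left(-293\right) - 468 = \left(-13\right) \left(-11\right) \left(-293\right) - 468 = 143 \left(-293\right) - 468 = -41899 - 468 = -42367$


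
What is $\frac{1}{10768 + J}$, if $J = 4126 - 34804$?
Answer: $- \frac{1}{19910} \approx -5.0226 \cdot 10^{-5}$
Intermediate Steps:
$J = -30678$ ($J = 4126 - 34804 = -30678$)
$\frac{1}{10768 + J} = \frac{1}{10768 - 30678} = \frac{1}{-19910} = - \frac{1}{19910}$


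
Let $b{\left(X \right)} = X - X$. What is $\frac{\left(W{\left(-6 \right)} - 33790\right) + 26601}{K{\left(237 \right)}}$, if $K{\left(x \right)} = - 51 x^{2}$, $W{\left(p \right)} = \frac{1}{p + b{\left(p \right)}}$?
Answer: $\frac{43135}{17187714} \approx 0.0025096$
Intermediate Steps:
$b{\left(X \right)} = 0$
$W{\left(p \right)} = \frac{1}{p}$ ($W{\left(p \right)} = \frac{1}{p + 0} = \frac{1}{p}$)
$\frac{\left(W{\left(-6 \right)} - 33790\right) + 26601}{K{\left(237 \right)}} = \frac{\left(\frac{1}{-6} - 33790\right) + 26601}{\left(-51\right) 237^{2}} = \frac{\left(- \frac{1}{6} - 33790\right) + 26601}{\left(-51\right) 56169} = \frac{- \frac{202741}{6} + 26601}{-2864619} = \left(- \frac{43135}{6}\right) \left(- \frac{1}{2864619}\right) = \frac{43135}{17187714}$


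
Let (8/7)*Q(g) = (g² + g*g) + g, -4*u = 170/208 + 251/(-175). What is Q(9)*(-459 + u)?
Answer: -5712079041/83200 ≈ -68655.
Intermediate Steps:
u = 11229/72800 (u = -(170/208 + 251/(-175))/4 = -(170*(1/208) + 251*(-1/175))/4 = -(85/104 - 251/175)/4 = -¼*(-11229/18200) = 11229/72800 ≈ 0.15424)
Q(g) = 7*g²/4 + 7*g/8 (Q(g) = 7*((g² + g*g) + g)/8 = 7*((g² + g²) + g)/8 = 7*(2*g² + g)/8 = 7*(g + 2*g²)/8 = 7*g²/4 + 7*g/8)
Q(9)*(-459 + u) = ((7/8)*9*(1 + 2*9))*(-459 + 11229/72800) = ((7/8)*9*(1 + 18))*(-33403971/72800) = ((7/8)*9*19)*(-33403971/72800) = (1197/8)*(-33403971/72800) = -5712079041/83200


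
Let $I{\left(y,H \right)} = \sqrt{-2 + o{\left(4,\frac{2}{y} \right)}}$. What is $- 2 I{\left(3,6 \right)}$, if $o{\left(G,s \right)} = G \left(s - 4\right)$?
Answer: $- \frac{2 i \sqrt{138}}{3} \approx - 7.8316 i$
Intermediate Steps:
$o{\left(G,s \right)} = G \left(-4 + s\right)$
$I{\left(y,H \right)} = \sqrt{-18 + \frac{8}{y}}$ ($I{\left(y,H \right)} = \sqrt{-2 + 4 \left(-4 + \frac{2}{y}\right)} = \sqrt{-2 - \left(16 - \frac{8}{y}\right)} = \sqrt{-18 + \frac{8}{y}}$)
$- 2 I{\left(3,6 \right)} = - 2 \sqrt{-18 + \frac{8}{3}} = - 2 \sqrt{- \frac{46}{3}} = - 2 \frac{i \sqrt{138}}{3} = - \frac{2 i \sqrt{138}}{3}$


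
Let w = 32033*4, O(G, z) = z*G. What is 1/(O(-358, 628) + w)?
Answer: -1/96692 ≈ -1.0342e-5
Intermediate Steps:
O(G, z) = G*z
w = 128132
1/(O(-358, 628) + w) = 1/(-358*628 + 128132) = 1/(-224824 + 128132) = 1/(-96692) = -1/96692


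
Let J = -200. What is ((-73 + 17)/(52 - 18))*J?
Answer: 5600/17 ≈ 329.41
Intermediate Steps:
((-73 + 17)/(52 - 18))*J = ((-73 + 17)/(52 - 18))*(-200) = -56/34*(-200) = -56*1/34*(-200) = -28/17*(-200) = 5600/17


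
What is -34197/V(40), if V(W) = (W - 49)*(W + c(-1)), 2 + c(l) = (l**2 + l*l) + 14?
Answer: 11399/162 ≈ 70.364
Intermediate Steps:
c(l) = 12 + 2*l**2 (c(l) = -2 + ((l**2 + l*l) + 14) = -2 + ((l**2 + l**2) + 14) = -2 + (2*l**2 + 14) = -2 + (14 + 2*l**2) = 12 + 2*l**2)
V(W) = (-49 + W)*(14 + W) (V(W) = (W - 49)*(W + (12 + 2*(-1)**2)) = (-49 + W)*(W + (12 + 2*1)) = (-49 + W)*(W + (12 + 2)) = (-49 + W)*(W + 14) = (-49 + W)*(14 + W))
-34197/V(40) = -34197/(-686 + 40**2 - 35*40) = -34197/(-686 + 1600 - 1400) = -34197/(-486) = -34197*(-1/486) = 11399/162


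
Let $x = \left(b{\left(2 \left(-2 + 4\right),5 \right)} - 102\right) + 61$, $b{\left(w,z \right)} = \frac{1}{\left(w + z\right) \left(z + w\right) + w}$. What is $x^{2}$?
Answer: $\frac{12138256}{7225} \approx 1680.0$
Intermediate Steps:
$b{\left(w,z \right)} = \frac{1}{w + \left(w + z\right)^{2}}$ ($b{\left(w,z \right)} = \frac{1}{\left(w + z\right) \left(w + z\right) + w} = \frac{1}{\left(w + z\right)^{2} + w} = \frac{1}{w + \left(w + z\right)^{2}}$)
$x = - \frac{3484}{85}$ ($x = \left(\frac{1}{2 \left(-2 + 4\right) + \left(2 \left(-2 + 4\right) + 5\right)^{2}} - 102\right) + 61 = \left(\frac{1}{2 \cdot 2 + \left(2 \cdot 2 + 5\right)^{2}} - 102\right) + 61 = \left(\frac{1}{4 + \left(4 + 5\right)^{2}} - 102\right) + 61 = \left(\frac{1}{4 + 9^{2}} - 102\right) + 61 = \left(\frac{1}{4 + 81} - 102\right) + 61 = \left(\frac{1}{85} - 102\right) + 61 = - \frac{8669}{85} + 61 = - \frac{3484}{85} \approx -40.988$)
$x^{2} = \left(- \frac{3484}{85}\right)^{2} = \frac{12138256}{7225}$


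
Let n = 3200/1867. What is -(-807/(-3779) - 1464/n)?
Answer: 1290814119/1511600 ≈ 853.94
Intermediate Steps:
n = 3200/1867 (n = 3200*(1/1867) = 3200/1867 ≈ 1.7140)
-(-807/(-3779) - 1464/n) = -(-807/(-3779) - 1464/3200/1867) = -(-807*(-1/3779) - 1464*1867/3200) = -(807/3779 - 341661/400) = -1*(-1290814119/1511600) = 1290814119/1511600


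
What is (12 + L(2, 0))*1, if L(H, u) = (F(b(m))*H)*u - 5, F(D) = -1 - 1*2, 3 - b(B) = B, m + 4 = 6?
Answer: 7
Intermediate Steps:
m = 2 (m = -4 + 6 = 2)
b(B) = 3 - B
F(D) = -3 (F(D) = -1 - 2 = -3)
L(H, u) = -5 - 3*H*u (L(H, u) = (-3*H)*u - 5 = -3*H*u - 5 = -5 - 3*H*u)
(12 + L(2, 0))*1 = (12 + (-5 - 3*2*0))*1 = (12 + (-5 + 0))*1 = (12 - 5)*1 = 7*1 = 7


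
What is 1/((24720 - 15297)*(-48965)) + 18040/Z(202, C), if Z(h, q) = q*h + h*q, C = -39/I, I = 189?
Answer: -131096785016663/605814517035 ≈ -216.40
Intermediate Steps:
C = -13/63 (C = -39/189 = -39*1/189 = -13/63 ≈ -0.20635)
Z(h, q) = 2*h*q (Z(h, q) = h*q + h*q = 2*h*q)
1/((24720 - 15297)*(-48965)) + 18040/Z(202, C) = 1/((24720 - 15297)*(-48965)) + 18040/((2*202*(-13/63))) = -1/48965/9423 + 18040/(-5252/63) = (1/9423)*(-1/48965) + 18040*(-63/5252) = -1/461397195 - 284130/1313 = -131096785016663/605814517035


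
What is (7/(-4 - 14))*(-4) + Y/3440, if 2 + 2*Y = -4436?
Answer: 28189/30960 ≈ 0.91050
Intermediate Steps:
Y = -2219 (Y = -1 + (½)*(-4436) = -1 - 2218 = -2219)
(7/(-4 - 14))*(-4) + Y/3440 = (7/(-4 - 14))*(-4) - 2219/3440 = (7/(-18))*(-4) - 2219*1/3440 = -1/18*7*(-4) - 2219/3440 = -7/18*(-4) - 2219/3440 = 14/9 - 2219/3440 = 28189/30960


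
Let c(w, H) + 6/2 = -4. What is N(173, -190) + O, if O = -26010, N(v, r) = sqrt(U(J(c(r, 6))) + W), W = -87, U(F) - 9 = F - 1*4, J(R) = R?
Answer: -26010 + I*sqrt(89) ≈ -26010.0 + 9.434*I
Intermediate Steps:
c(w, H) = -7 (c(w, H) = -3 - 4 = -7)
U(F) = 5 + F (U(F) = 9 + (F - 1*4) = 9 + (F - 4) = 9 + (-4 + F) = 5 + F)
N(v, r) = I*sqrt(89) (N(v, r) = sqrt((5 - 7) - 87) = sqrt(-2 - 87) = sqrt(-89) = I*sqrt(89))
N(173, -190) + O = I*sqrt(89) - 26010 = -26010 + I*sqrt(89)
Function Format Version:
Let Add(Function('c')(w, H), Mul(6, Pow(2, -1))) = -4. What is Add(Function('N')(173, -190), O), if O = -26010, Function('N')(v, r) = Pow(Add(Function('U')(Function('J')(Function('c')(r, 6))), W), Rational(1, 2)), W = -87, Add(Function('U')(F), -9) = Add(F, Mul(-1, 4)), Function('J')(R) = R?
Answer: Add(-26010, Mul(I, Pow(89, Rational(1, 2)))) ≈ Add(-26010., Mul(9.4340, I))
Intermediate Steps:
Function('c')(w, H) = -7 (Function('c')(w, H) = Add(-3, -4) = -7)
Function('U')(F) = Add(5, F) (Function('U')(F) = Add(9, Add(F, Mul(-1, 4))) = Add(9, Add(F, -4)) = Add(9, Add(-4, F)) = Add(5, F))
Function('N')(v, r) = Mul(I, Pow(89, Rational(1, 2))) (Function('N')(v, r) = Pow(Add(Add(5, -7), -87), Rational(1, 2)) = Pow(Add(-2, -87), Rational(1, 2)) = Pow(-89, Rational(1, 2)) = Mul(I, Pow(89, Rational(1, 2))))
Add(Function('N')(173, -190), O) = Add(Mul(I, Pow(89, Rational(1, 2))), -26010) = Add(-26010, Mul(I, Pow(89, Rational(1, 2))))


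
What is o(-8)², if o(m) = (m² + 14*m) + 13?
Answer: 1225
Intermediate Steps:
o(m) = 13 + m² + 14*m
o(-8)² = (13 + (-8)² + 14*(-8))² = (13 + 64 - 112)² = (-35)² = 1225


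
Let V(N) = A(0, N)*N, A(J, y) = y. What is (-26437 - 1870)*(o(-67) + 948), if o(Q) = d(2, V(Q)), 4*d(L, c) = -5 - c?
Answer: 9935757/2 ≈ 4.9679e+6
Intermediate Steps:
V(N) = N**2 (V(N) = N*N = N**2)
d(L, c) = -5/4 - c/4 (d(L, c) = (-5 - c)/4 = -5/4 - c/4)
o(Q) = -5/4 - Q**2/4
(-26437 - 1870)*(o(-67) + 948) = (-26437 - 1870)*((-5/4 - 1/4*(-67)**2) + 948) = -28307*((-5/4 - 1/4*4489) + 948) = -28307*((-5/4 - 4489/4) + 948) = -28307*(-2247/2 + 948) = -28307*(-351/2) = 9935757/2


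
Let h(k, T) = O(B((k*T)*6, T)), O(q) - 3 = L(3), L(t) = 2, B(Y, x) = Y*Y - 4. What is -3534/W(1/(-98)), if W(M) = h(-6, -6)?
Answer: -3534/5 ≈ -706.80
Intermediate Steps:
B(Y, x) = -4 + Y² (B(Y, x) = Y² - 4 = -4 + Y²)
O(q) = 5 (O(q) = 3 + 2 = 5)
h(k, T) = 5
W(M) = 5
-3534/W(1/(-98)) = -3534/5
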